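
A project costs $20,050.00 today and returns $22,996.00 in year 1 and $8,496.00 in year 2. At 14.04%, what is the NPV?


Formula: NPV = C0 + C1/(1+r) + C2/(1+r)^2
Discount C1: $22,996.00 / (1 + 0.1404) = $20,164.85
Discount C2: $8,496.00 / (1 + 0.1404)^2 = $6,532.81
NPV = -$20,050.00 + $20,164.85 + $6,532.81 = $6,647.67

$6,647.67


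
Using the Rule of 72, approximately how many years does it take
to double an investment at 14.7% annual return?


Formula: Years ≈ 72 / r
Substituting: Years ≈ 72 / 14.7
Years ≈ 4.9

4.9 years


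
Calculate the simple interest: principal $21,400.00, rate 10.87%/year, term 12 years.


Formula: I = P * r * t
Substituting: I = $21,400.00 * 0.1087 * 12
Step: I = $21,400.00 * 1.3044
I = $27,914.16

$27,914.16


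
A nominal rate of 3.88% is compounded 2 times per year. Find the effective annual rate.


Formula: EAR = (1 + r/m)^m - 1
Period rate: r/m = 0.0388 / 2 = 0.0194
Compounding: (1 + 0.0194)^2 = 1.039176
EAR = 1.039176 - 1 = 0.039176

0.039176


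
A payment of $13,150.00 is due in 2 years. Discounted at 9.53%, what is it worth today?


Formula: PV = FV / (1 + r)^n
Substituting: PV = $13,150.00 / (1 + 0.0953)^2
Discount factor: (1.0953)^2 = 1.199682
PV = $13,150.00 / 1.199682 = $10,961.24

$10,961.24


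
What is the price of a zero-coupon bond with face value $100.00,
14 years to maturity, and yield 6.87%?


Formula: Price = FV / (1 + r)^n
Substituting: Price = $100.00 / (1 + 0.0687)^14
Discount factor: (1.0687)^14 = 2.53502
Price = $100.00 / 2.53502 = $39.45

$39.45


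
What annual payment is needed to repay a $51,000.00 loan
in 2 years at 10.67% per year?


Formula: PMT = PV * r / (1 - (1+r)^(-n))
Denominator: 1 - (1 + 0.1067)^(-2) = 0.18353
Numerator: $51,000.00 * 0.1067 = 5441.7
PMT = 5441.7 / 0.18353 = $29,650.18

$29,650.18


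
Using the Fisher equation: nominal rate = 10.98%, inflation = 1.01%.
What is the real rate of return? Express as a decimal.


Formula: (1 + r_real) = (1 + r_nom) / (1 + inflation)
Substituting: (1 + r_real) = 1.1098 / 1.0101
(1 + r_real) = 1.098703
r_real = 1.098703 - 1 = 0.098703

0.098703


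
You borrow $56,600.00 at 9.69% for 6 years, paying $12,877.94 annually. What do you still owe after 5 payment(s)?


Formula: Balance = PV*(1+r)^k - PMT*((1+r)^k - 1)/r
Growth: (1 + 0.0969)^5 = 1.587944
Accumulated factor: ((1+r)^k - 1)/r = 6.067534
Balance = $56,600.00 * 1.587944 - $12,877.94 * 6.067534
Balance = $11,740.30

$11,740.30


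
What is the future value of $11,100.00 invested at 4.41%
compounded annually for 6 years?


Formula: FV = P * (1 + r)^n
Substituting: FV = $11,100.00 * (1 + 0.0441)^6
Growth factor: (1.0441)^6 = 1.295545
FV = $11,100.00 * 1.295545 = $14,380.55

$14,380.55


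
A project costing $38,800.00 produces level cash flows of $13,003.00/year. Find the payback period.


Formula: Payback = investment / annual cash flow
Substituting: Payback = $38,800.00 / $13,003.00
Payback = 2.9839 years

2.9839 years


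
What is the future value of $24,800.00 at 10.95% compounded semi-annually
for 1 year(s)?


Formula: FV = P * (1 + r/m)^(m*t)
Period rate: r/m = 0.1095 / 2 = 0.05475
Total periods: m*t = 2 * 1 = 2
Growth factor: (1 + 0.05475)^2 = 1.112498
FV = $24,800.00 * 1.112498 = $27,589.94

$27,589.94


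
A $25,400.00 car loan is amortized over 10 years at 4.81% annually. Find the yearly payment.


Formula: PMT = PV * r / (1 - (1+r)^(-n))
Denominator: 1 - (1 + 0.0481)^(-10) = 0.374866
Numerator: $25,400.00 * 0.0481 = 1221.74
PMT = 1221.74 / 0.374866 = $3,259.13

$3,259.13


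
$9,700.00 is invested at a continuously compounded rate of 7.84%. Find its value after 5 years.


Formula: FV = P * e^(r*t)
Exponent: r*t = 0.0784 * 5 = 0.392
e^(0.392) = 1.479938
FV = $9,700.00 * 1.479938 = $14,355.40

$14,355.40


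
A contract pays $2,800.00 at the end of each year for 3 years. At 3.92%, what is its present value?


Formula: PV = PMT * (1 - (1+r)^(-n)) / r
Discount factor: (1 + 0.0392)^(-3) = 0.891051
Bracket: 1 - 0.891051 = 0.108949
PV = $2,800.00 * 0.108949 / 0.0392 = $7,782.07

$7,782.07


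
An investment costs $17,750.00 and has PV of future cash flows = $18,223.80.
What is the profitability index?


Formula: PI = PV(cash flows) / initial investment
Substituting: PI = $18,223.80 / $17,750.00
PI = 1.0267

1.0267


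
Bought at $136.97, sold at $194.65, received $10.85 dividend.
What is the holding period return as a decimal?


Formula: HPR = (P1 - P0 + D) / P0
Gain: $194.65 - $136.97 + $10.85 = $68.53
HPR = $68.53 / $136.97 = 0.5003

0.5003


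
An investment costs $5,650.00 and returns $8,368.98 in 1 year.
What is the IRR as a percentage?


Formula: IRR = C1/C0 - 1
Substituting: IRR = $8,368.98 / $5,650.00 - 1
Ratio: 1.481235 - 1 = 0.481235
IRR = 48.1235%

48.1235%


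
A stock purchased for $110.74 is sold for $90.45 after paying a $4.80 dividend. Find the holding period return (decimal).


Formula: HPR = (P1 - P0 + D) / P0
Gain: $90.45 - $110.74 + $4.80 = -$15.49
HPR = -$15.49 / $110.74 = -0.1399

-0.1399


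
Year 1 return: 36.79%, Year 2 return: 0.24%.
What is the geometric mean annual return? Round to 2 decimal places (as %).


Formula: Geometric mean = ((1+r1)*(1+r2))^(1/2) - 1
Product: (1 + 0.3679) * (1 + 0.0024) = 1.3679 * 1.0024 = 1.371183
Square root: 1.371183^0.5 = 1.170975
Geometric mean = 1.170975 - 1 = 0.170975
As percentage: 17.10%

17.10%


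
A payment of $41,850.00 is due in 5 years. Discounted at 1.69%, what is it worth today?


Formula: PV = FV / (1 + r)^n
Substituting: PV = $41,850.00 / (1 + 0.0169)^5
Discount factor: (1.0169)^5 = 1.087405
PV = $41,850.00 / 1.087405 = $38,486.13

$38,486.13


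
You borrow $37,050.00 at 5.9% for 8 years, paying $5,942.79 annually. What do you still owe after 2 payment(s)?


Formula: Balance = PV*(1+r)^k - PMT*((1+r)^k - 1)/r
Growth: (1 + 0.059)^2 = 1.121481
Accumulated factor: ((1+r)^k - 1)/r = 2.059
Balance = $37,050.00 * 1.121481 - $5,942.79 * 2.059
Balance = $29,314.67

$29,314.67


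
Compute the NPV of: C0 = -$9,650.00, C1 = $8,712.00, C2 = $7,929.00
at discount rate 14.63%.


Formula: NPV = C0 + C1/(1+r) + C2/(1+r)^2
Discount C1: $8,712.00 / (1 + 0.1463) = $7,600.10
Discount C2: $7,929.00 / (1 + 0.1463)^2 = $6,034.23
NPV = -$9,650.00 + $7,600.10 + $6,034.23 = $3,984.33

$3,984.33


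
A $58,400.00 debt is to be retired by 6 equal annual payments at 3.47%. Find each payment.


Formula: PMT = PV * r / (1 - (1+r)^(-n))
Denominator: 1 - (1 + 0.0347)^(-6) = 0.185083
Numerator: $58,400.00 * 0.0347 = 2026.48
PMT = 2026.48 / 0.185083 = $10,949.03

$10,949.03


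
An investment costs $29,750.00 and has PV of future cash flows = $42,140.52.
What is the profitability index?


Formula: PI = PV(cash flows) / initial investment
Substituting: PI = $42,140.52 / $29,750.00
PI = 1.4165

1.4165


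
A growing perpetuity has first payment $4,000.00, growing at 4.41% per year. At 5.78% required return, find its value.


Formula: PV = C / (r - g)
Spread: r - g = 0.0578 - 0.0441 = 0.0137
Substituting: PV = $4,000.00 / 0.0137
PV = $291,970.80

$291,970.80


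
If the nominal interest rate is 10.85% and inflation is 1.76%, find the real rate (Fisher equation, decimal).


Formula: (1 + r_real) = (1 + r_nom) / (1 + inflation)
Substituting: (1 + r_real) = 1.1085 / 1.0176
(1 + r_real) = 1.089328
r_real = 1.089328 - 1 = 0.089328

0.089328


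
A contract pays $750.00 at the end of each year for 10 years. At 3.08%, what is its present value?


Formula: PV = PMT * (1 - (1+r)^(-n)) / r
Discount factor: (1 + 0.0308)^(-10) = 0.738339
Bracket: 1 - 0.738339 = 0.261661
PV = $750.00 * 0.261661 / 0.0308 = $6,371.61

$6,371.61


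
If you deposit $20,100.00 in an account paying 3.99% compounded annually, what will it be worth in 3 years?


Formula: FV = P * (1 + r)^n
Substituting: FV = $20,100.00 * (1 + 0.0399)^3
Growth factor: (1.0399)^3 = 1.12454
FV = $20,100.00 * 1.12454 = $22,603.24

$22,603.24


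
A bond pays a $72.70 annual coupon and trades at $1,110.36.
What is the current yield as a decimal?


Formula: Current yield = annual coupon / price
Substituting: CY = $72.70 / $1,110.36
CY = 0.065474

0.065474


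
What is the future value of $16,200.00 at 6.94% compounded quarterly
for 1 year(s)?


Formula: FV = P * (1 + r/m)^(m*t)
Period rate: r/m = 0.0694 / 4 = 0.01735
Total periods: m*t = 4 * 1 = 4
Growth factor: (1 + 0.01735)^4 = 1.071227
FV = $16,200.00 * 1.071227 = $17,353.88

$17,353.88


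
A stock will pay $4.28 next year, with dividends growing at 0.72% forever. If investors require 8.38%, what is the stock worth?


Formula: P = D1 / (r - g)
Spread: r - g = 0.0838 - 0.0072 = 0.0766
Substituting: P = $4.28 / 0.0766
P = $55.87

$55.87


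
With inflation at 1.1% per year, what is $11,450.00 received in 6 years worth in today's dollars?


Formula: Real value = nominal / (1 + inflation)^years
Price level: (1 + 0.011)^6 = 1.067842
Real value = $11,450.00 / 1.067842 = $10,722.56

$10,722.56


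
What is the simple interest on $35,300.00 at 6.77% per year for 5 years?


Formula: I = P * r * t
Substituting: I = $35,300.00 * 0.0677 * 5
Step: I = $35,300.00 * 0.3385
I = $11,949.05

$11,949.05


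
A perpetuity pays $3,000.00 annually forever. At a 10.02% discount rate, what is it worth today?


Formula: PV = C / r
Substituting: PV = $3,000.00 / 0.1002
PV = $29,940.12

$29,940.12


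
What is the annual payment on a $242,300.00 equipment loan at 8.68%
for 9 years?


Formula: PMT = PV * r / (1 - (1+r)^(-n))
Denominator: 1 - (1 + 0.0868)^(-9) = 0.527226
Numerator: $242,300.00 * 0.0868 = 21031.64
PMT = 21031.64 / 0.527226 = $39,891.11

$39,891.11


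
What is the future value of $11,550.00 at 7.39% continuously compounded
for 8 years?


Formula: FV = P * e^(r*t)
Exponent: r*t = 0.0739 * 8 = 0.5912
e^(0.5912) = 1.806155
FV = $11,550.00 * 1.806155 = $20,861.08

$20,861.08


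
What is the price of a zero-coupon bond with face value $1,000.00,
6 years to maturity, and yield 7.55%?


Formula: Price = FV / (1 + r)^n
Substituting: Price = $1,000.00 / (1 + 0.0755)^6
Discount factor: (1.0755)^6 = 1.547613
Price = $1,000.00 / 1.547613 = $646.16

$646.16


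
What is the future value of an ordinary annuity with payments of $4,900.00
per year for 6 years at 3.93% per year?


Formula: FV = PMT * ((1+r)^n - 1) / r
Growth factor: (1 + 0.0393)^6 = 1.260218
Numerator: 1.260218 - 1 = 0.260218
FV = $4,900.00 * 0.260218 / 0.0393 = $32,444.44

$32,444.44


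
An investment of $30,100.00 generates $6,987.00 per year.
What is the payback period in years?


Formula: Payback = investment / annual cash flow
Substituting: Payback = $30,100.00 / $6,987.00
Payback = 4.308 years

4.308 years


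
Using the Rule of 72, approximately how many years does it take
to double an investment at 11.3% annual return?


Formula: Years ≈ 72 / r
Substituting: Years ≈ 72 / 11.3
Years ≈ 6.4

6.4 years


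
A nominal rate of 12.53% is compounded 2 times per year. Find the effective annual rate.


Formula: EAR = (1 + r/m)^m - 1
Period rate: r/m = 0.1253 / 2 = 0.06265
Compounding: (1 + 0.06265)^2 = 1.129225
EAR = 1.129225 - 1 = 0.129225

0.129225


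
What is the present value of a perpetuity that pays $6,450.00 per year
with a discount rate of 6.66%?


Formula: PV = C / r
Substituting: PV = $6,450.00 / 0.0666
PV = $96,846.85

$96,846.85


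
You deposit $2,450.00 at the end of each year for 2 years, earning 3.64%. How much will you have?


Formula: FV = PMT * ((1+r)^n - 1) / r
Growth factor: (1 + 0.0364)^2 = 1.074125
Numerator: 1.074125 - 1 = 0.074125
FV = $2,450.00 * 0.074125 / 0.0364 = $4,989.18

$4,989.18


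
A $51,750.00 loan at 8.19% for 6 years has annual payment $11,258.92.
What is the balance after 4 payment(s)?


Formula: Balance = PV*(1+r)^k - PMT*((1+r)^k - 1)/r
Growth: (1 + 0.0819)^4 = 1.370088
Accumulated factor: ((1+r)^k - 1)/r = 4.51878
Balance = $51,750.00 * 1.370088 - $11,258.92 * 4.51878
Balance = $20,025.48

$20,025.48


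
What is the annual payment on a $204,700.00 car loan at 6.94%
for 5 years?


Formula: PMT = PV * r / (1 - (1+r)^(-n))
Denominator: 1 - (1 + 0.0694)^(-5) = 0.285011
Numerator: $204,700.00 * 0.0694 = 14206.18
PMT = 14206.18 / 0.285011 = $49,844.25

$49,844.25


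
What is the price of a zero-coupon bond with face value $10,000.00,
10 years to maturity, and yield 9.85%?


Formula: Price = FV / (1 + r)^n
Substituting: Price = $10,000.00 / (1 + 0.0985)^10
Discount factor: (1.0985)^10 = 2.558589
Price = $10,000.00 / 2.558589 = $3,908.40

$3,908.40


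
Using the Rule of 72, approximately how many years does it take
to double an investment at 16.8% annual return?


Formula: Years ≈ 72 / r
Substituting: Years ≈ 72 / 16.8
Years ≈ 4.3

4.3 years


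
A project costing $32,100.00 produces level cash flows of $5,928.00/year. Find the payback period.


Formula: Payback = investment / annual cash flow
Substituting: Payback = $32,100.00 / $5,928.00
Payback = 5.415 years

5.415 years


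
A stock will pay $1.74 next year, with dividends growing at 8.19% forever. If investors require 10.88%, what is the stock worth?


Formula: P = D1 / (r - g)
Spread: r - g = 0.1088 - 0.0819 = 0.0269
Substituting: P = $1.74 / 0.0269
P = $64.68

$64.68


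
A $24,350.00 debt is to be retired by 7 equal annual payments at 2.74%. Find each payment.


Formula: PMT = PV * r / (1 - (1+r)^(-n))
Denominator: 1 - (1 + 0.0274)^(-7) = 0.172395
Numerator: $24,350.00 * 0.0274 = 667.19
PMT = 667.19 / 0.172395 = $3,870.12

$3,870.12


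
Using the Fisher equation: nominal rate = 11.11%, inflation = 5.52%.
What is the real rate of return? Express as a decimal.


Formula: (1 + r_real) = (1 + r_nom) / (1 + inflation)
Substituting: (1 + r_real) = 1.1111 / 1.0552
(1 + r_real) = 1.052976
r_real = 1.052976 - 1 = 0.052976

0.052976


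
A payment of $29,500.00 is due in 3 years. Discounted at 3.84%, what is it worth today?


Formula: PV = FV / (1 + r)^n
Substituting: PV = $29,500.00 / (1 + 0.0384)^3
Discount factor: (1.0384)^3 = 1.11968
PV = $29,500.00 / 1.11968 = $26,346.81

$26,346.81


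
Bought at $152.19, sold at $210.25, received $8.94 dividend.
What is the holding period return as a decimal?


Formula: HPR = (P1 - P0 + D) / P0
Gain: $210.25 - $152.19 + $8.94 = $67.00
HPR = $67.00 / $152.19 = 0.4402

0.4402


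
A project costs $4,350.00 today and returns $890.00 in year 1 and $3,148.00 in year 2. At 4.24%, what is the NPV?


Formula: NPV = C0 + C1/(1+r) + C2/(1+r)^2
Discount C1: $890.00 / (1 + 0.0424) = $853.80
Discount C2: $3,148.00 / (1 + 0.0424)^2 = $2,897.12
NPV = -$4,350.00 + $853.80 + $2,897.12 = -$599.08

-$599.08


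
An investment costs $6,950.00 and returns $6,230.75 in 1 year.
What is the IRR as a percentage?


Formula: IRR = C1/C0 - 1
Substituting: IRR = $6,230.75 / $6,950.00 - 1
Ratio: 0.896511 - 1 = -0.103489
IRR = -10.3489%

-10.3489%


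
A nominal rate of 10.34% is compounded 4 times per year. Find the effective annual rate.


Formula: EAR = (1 + r/m)^m - 1
Period rate: r/m = 0.1034 / 4 = 0.02585
Compounding: (1 + 0.02585)^4 = 1.107479
EAR = 1.107479 - 1 = 0.107479

0.107479


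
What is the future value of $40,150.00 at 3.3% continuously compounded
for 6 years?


Formula: FV = P * e^(r*t)
Exponent: r*t = 0.033 * 6 = 0.198
e^(0.198) = 1.218962
FV = $40,150.00 * 1.218962 = $48,941.34

$48,941.34


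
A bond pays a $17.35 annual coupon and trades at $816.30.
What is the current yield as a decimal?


Formula: Current yield = annual coupon / price
Substituting: CY = $17.35 / $816.30
CY = 0.021254

0.021254


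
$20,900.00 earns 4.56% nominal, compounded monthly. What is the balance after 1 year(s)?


Formula: FV = P * (1 + r/m)^(m*t)
Period rate: r/m = 0.0456 / 12 = 0.0038
Total periods: m*t = 12 * 1 = 12
Growth factor: (1 + 0.0038)^12 = 1.046565
FV = $20,900.00 * 1.046565 = $21,873.21

$21,873.21


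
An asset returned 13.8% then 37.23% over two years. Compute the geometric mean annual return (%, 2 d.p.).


Formula: Geometric mean = ((1+r1)*(1+r2))^(1/2) - 1
Product: (1 + 0.138) * (1 + 0.3723) = 1.138 * 1.3723 = 1.561677
Square root: 1.561677^0.5 = 1.249671
Geometric mean = 1.249671 - 1 = 0.249671
As percentage: 24.97%

24.97%


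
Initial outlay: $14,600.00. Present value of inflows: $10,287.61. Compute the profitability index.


Formula: PI = PV(cash flows) / initial investment
Substituting: PI = $10,287.61 / $14,600.00
PI = 0.7046

0.7046


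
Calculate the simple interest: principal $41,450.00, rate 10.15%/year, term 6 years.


Formula: I = P * r * t
Substituting: I = $41,450.00 * 0.1015 * 6
Step: I = $41,450.00 * 0.609
I = $25,243.05

$25,243.05


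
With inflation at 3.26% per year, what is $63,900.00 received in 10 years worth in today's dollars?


Formula: Real value = nominal / (1 + inflation)^years
Price level: (1 + 0.0326)^10 = 1.378228
Real value = $63,900.00 / 1.378228 = $46,363.87

$46,363.87


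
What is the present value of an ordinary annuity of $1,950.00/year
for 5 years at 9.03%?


Formula: PV = PMT * (1 - (1+r)^(-n)) / r
Discount factor: (1 + 0.0903)^(-5) = 0.649038
Bracket: 1 - 0.649038 = 0.350962
PV = $1,950.00 * 0.350962 / 0.0903 = $7,578.92

$7,578.92


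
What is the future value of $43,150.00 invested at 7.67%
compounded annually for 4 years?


Formula: FV = P * (1 + r)^n
Substituting: FV = $43,150.00 * (1 + 0.0767)^4
Growth factor: (1.0767)^4 = 1.343937
FV = $43,150.00 * 1.343937 = $57,990.87

$57,990.87


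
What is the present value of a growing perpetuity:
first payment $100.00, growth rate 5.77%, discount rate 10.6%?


Formula: PV = C / (r - g)
Spread: r - g = 0.106 - 0.0577 = 0.0483
Substituting: PV = $100.00 / 0.0483
PV = $2,070.39

$2,070.39


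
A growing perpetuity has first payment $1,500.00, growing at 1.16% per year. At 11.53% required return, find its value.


Formula: PV = C / (r - g)
Spread: r - g = 0.1153 - 0.0116 = 0.1037
Substituting: PV = $1,500.00 / 0.1037
PV = $14,464.80

$14,464.80


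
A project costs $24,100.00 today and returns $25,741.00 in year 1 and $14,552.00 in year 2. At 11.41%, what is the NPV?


Formula: NPV = C0 + C1/(1+r) + C2/(1+r)^2
Discount C1: $25,741.00 / (1 + 0.1141) = $23,104.75
Discount C2: $14,552.00 / (1 + 0.1141)^2 = $11,723.96
NPV = -$24,100.00 + $23,104.75 + $11,723.96 = $10,728.71

$10,728.71


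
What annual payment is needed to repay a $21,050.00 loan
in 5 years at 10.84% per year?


Formula: PMT = PV * r / (1 - (1+r)^(-n))
Denominator: 1 - (1 + 0.1084)^(-5) = 0.402253
Numerator: $21,050.00 * 0.1084 = 2281.82
PMT = 2281.82 / 0.402253 = $5,672.60

$5,672.60


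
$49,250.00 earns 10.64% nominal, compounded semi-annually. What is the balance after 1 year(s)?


Formula: FV = P * (1 + r/m)^(m*t)
Period rate: r/m = 0.1064 / 2 = 0.0532
Total periods: m*t = 2 * 1 = 2
Growth factor: (1 + 0.0532)^2 = 1.10923
FV = $49,250.00 * 1.10923 = $54,629.59

$54,629.59


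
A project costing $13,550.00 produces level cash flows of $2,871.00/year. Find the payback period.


Formula: Payback = investment / annual cash flow
Substituting: Payback = $13,550.00 / $2,871.00
Payback = 4.7196 years

4.7196 years


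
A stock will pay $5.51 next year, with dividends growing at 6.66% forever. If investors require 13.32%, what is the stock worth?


Formula: P = D1 / (r - g)
Spread: r - g = 0.1332 - 0.0666 = 0.0666
Substituting: P = $5.51 / 0.0666
P = $82.73

$82.73


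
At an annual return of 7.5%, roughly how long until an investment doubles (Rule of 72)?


Formula: Years ≈ 72 / r
Substituting: Years ≈ 72 / 7.5
Years ≈ 9.6

9.6 years


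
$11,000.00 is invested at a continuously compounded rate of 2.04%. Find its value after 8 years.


Formula: FV = P * e^(r*t)
Exponent: r*t = 0.0204 * 8 = 0.1632
e^(0.1632) = 1.177272
FV = $11,000.00 * 1.177272 = $12,949.99

$12,949.99


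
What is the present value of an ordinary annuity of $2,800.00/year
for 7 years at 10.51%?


Formula: PV = PMT * (1 - (1+r)^(-n)) / r
Discount factor: (1 + 0.1051)^(-7) = 0.496808
Bracket: 1 - 0.496808 = 0.503192
PV = $2,800.00 * 0.503192 / 0.1051 = $13,405.67

$13,405.67


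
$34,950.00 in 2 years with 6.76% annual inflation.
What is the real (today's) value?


Formula: Real value = nominal / (1 + inflation)^years
Price level: (1 + 0.0676)^2 = 1.13977
Real value = $34,950.00 / 1.13977 = $30,664.09

$30,664.09


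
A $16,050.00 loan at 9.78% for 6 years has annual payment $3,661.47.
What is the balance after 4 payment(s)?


Formula: Balance = PV*(1+r)^k - PMT*((1+r)^k - 1)/r
Growth: (1 + 0.0978)^4 = 1.452422
Accumulated factor: ((1+r)^k - 1)/r = 4.625995
Balance = $16,050.00 * 1.452422 - $3,661.47 * 4.625995
Balance = $6,373.44

$6,373.44


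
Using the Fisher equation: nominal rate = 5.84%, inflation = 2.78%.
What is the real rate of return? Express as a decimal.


Formula: (1 + r_real) = (1 + r_nom) / (1 + inflation)
Substituting: (1 + r_real) = 1.0584 / 1.0278
(1 + r_real) = 1.029772
r_real = 1.029772 - 1 = 0.029772

0.029772


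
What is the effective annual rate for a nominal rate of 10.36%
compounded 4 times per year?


Formula: EAR = (1 + r/m)^m - 1
Period rate: r/m = 0.1036 / 4 = 0.0259
Compounding: (1 + 0.0259)^4 = 1.107695
EAR = 1.107695 - 1 = 0.107695

0.107695


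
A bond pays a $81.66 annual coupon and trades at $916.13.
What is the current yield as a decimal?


Formula: Current yield = annual coupon / price
Substituting: CY = $81.66 / $916.13
CY = 0.089136

0.089136


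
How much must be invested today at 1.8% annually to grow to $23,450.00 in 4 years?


Formula: PV = FV / (1 + r)^n
Substituting: PV = $23,450.00 / (1 + 0.018)^4
Discount factor: (1.018)^4 = 1.073967
PV = $23,450.00 / 1.073967 = $21,834.93

$21,834.93


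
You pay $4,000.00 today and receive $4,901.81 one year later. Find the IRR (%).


Formula: IRR = C1/C0 - 1
Substituting: IRR = $4,901.81 / $4,000.00 - 1
Ratio: 1.225453 - 1 = 0.225453
IRR = 22.5453%

22.5453%


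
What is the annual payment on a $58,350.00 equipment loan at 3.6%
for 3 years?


Formula: PMT = PV * r / (1 - (1+r)^(-n))
Denominator: 1 - (1 + 0.036)^(-3) = 0.100667
Numerator: $58,350.00 * 0.036 = 2100.6
PMT = 2100.6 / 0.100667 = $20,866.91

$20,866.91


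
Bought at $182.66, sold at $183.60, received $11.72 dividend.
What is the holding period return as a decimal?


Formula: HPR = (P1 - P0 + D) / P0
Gain: $183.60 - $182.66 + $11.72 = $12.66
HPR = $12.66 / $182.66 = 0.0693

0.0693


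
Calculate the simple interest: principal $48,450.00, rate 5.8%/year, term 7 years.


Formula: I = P * r * t
Substituting: I = $48,450.00 * 0.058 * 7
Step: I = $48,450.00 * 0.406
I = $19,670.70

$19,670.70


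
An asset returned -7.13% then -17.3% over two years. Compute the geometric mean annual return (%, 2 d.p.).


Formula: Geometric mean = ((1+r1)*(1+r2))^(1/2) - 1
Product: (1 + -0.0713) * (1 + -0.173) = 0.9287 * 0.827 = 0.768035
Square root: 0.768035^0.5 = 0.876376
Geometric mean = 0.876376 - 1 = -0.123624
As percentage: -12.36%

-12.36%


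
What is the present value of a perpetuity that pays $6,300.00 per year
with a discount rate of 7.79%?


Formula: PV = C / r
Substituting: PV = $6,300.00 / 0.0779
PV = $80,872.91

$80,872.91


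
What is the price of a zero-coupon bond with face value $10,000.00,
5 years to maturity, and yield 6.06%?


Formula: Price = FV / (1 + r)^n
Substituting: Price = $10,000.00 / (1 + 0.0606)^5
Discount factor: (1.0606)^5 = 1.342017
Price = $10,000.00 / 1.342017 = $7,451.47

$7,451.47


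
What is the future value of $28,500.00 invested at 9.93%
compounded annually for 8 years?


Formula: FV = P * (1 + r)^n
Substituting: FV = $28,500.00 * (1 + 0.0993)^8
Growth factor: (1.0993)^8 = 2.1327
FV = $28,500.00 * 2.1327 = $60,781.96

$60,781.96


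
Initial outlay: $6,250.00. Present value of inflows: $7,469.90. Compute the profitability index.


Formula: PI = PV(cash flows) / initial investment
Substituting: PI = $7,469.90 / $6,250.00
PI = 1.1952

1.1952


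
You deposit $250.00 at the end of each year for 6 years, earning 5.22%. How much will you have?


Formula: FV = PMT * ((1+r)^n - 1) / r
Growth factor: (1 + 0.0522)^6 = 1.357031
Numerator: 1.357031 - 1 = 0.357031
FV = $250.00 * 0.357031 / 0.0522 = $1,709.92

$1,709.92


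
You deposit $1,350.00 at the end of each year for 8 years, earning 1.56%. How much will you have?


Formula: FV = PMT * ((1+r)^n - 1) / r
Growth factor: (1 + 0.0156)^8 = 1.131831
Numerator: 1.131831 - 1 = 0.131831
FV = $1,350.00 * 0.131831 / 0.0156 = $11,408.44

$11,408.44


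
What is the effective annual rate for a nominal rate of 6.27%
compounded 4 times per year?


Formula: EAR = (1 + r/m)^m - 1
Period rate: r/m = 0.0627 / 4 = 0.015675
Compounding: (1 + 0.015675)^4 = 1.06419
EAR = 1.06419 - 1 = 0.06419

0.06419


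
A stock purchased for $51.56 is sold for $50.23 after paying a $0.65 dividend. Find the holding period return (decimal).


Formula: HPR = (P1 - P0 + D) / P0
Gain: $50.23 - $51.56 + $0.65 = -$0.68
HPR = -$0.68 / $51.56 = -0.0132

-0.0132


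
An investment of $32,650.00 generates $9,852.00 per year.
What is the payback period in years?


Formula: Payback = investment / annual cash flow
Substituting: Payback = $32,650.00 / $9,852.00
Payback = 3.314 years

3.314 years


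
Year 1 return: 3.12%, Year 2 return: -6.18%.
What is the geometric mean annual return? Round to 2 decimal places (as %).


Formula: Geometric mean = ((1+r1)*(1+r2))^(1/2) - 1
Product: (1 + 0.0312) * (1 + -0.0618) = 1.0312 * 0.9382 = 0.967472
Square root: 0.967472^0.5 = 0.983601
Geometric mean = 0.983601 - 1 = -0.016399
As percentage: -1.64%

-1.64%


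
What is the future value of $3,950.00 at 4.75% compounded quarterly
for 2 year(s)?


Formula: FV = P * (1 + r/m)^(m*t)
Period rate: r/m = 0.0475 / 4 = 0.011875
Total periods: m*t = 4 * 2 = 8
Growth factor: (1 + 0.011875)^8 = 1.099044
FV = $3,950.00 * 1.099044 = $4,341.22

$4,341.22


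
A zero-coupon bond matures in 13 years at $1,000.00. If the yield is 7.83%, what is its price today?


Formula: Price = FV / (1 + r)^n
Substituting: Price = $1,000.00 / (1 + 0.0783)^13
Discount factor: (1.0783)^13 = 2.664495
Price = $1,000.00 / 2.664495 = $375.31

$375.31


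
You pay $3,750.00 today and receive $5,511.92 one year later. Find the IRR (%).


Formula: IRR = C1/C0 - 1
Substituting: IRR = $5,511.92 / $3,750.00 - 1
Ratio: 1.469845 - 1 = 0.469845
IRR = 46.9845%

46.9845%


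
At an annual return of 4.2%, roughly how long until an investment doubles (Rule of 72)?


Formula: Years ≈ 72 / r
Substituting: Years ≈ 72 / 4.2
Years ≈ 17.1

17.1 years


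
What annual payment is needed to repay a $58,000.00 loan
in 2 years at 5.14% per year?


Formula: PMT = PV * r / (1 - (1+r)^(-n))
Denominator: 1 - (1 + 0.0514)^(-2) = 0.095384
Numerator: $58,000.00 * 0.0514 = 2981.2
PMT = 2981.2 / 0.095384 = $31,254.57

$31,254.57


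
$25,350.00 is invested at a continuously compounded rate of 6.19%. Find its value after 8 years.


Formula: FV = P * e^(r*t)
Exponent: r*t = 0.0619 * 8 = 0.4952
e^(0.4952) = 1.640826
FV = $25,350.00 * 1.640826 = $41,594.95

$41,594.95


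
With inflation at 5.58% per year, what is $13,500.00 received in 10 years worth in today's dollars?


Formula: Real value = nominal / (1 + inflation)^years
Price level: (1 + 0.0558)^10 = 1.721142
Real value = $13,500.00 / 1.721142 = $7,843.63

$7,843.63


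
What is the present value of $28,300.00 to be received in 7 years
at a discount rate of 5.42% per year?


Formula: PV = FV / (1 + r)^n
Substituting: PV = $28,300.00 / (1 + 0.0542)^7
Discount factor: (1.0542)^7 = 1.446975
PV = $28,300.00 / 1.446975 = $19,558.04

$19,558.04


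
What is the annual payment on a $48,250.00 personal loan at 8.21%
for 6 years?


Formula: PMT = PV * r / (1 - (1+r)^(-n))
Denominator: 1 - (1 + 0.0821)^(-6) = 0.377133
Numerator: $48,250.00 * 0.0821 = 3961.325
PMT = 3961.325 / 0.377133 = $10,503.80

$10,503.80


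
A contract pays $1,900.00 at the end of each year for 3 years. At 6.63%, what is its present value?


Formula: PV = PMT * (1 - (1+r)^(-n)) / r
Discount factor: (1 + 0.0663)^(-3) = 0.824825
Bracket: 1 - 0.824825 = 0.175175
PV = $1,900.00 * 0.175175 / 0.0663 = $5,020.10

$5,020.10


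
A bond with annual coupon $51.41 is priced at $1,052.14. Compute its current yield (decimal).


Formula: Current yield = annual coupon / price
Substituting: CY = $51.41 / $1,052.14
CY = 0.048862

0.048862


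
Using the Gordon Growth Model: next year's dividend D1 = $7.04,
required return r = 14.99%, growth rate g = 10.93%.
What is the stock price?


Formula: P = D1 / (r - g)
Spread: r - g = 0.1499 - 0.1093 = 0.0406
Substituting: P = $7.04 / 0.0406
P = $173.40

$173.40


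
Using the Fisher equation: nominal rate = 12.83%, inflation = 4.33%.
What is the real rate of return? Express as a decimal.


Formula: (1 + r_real) = (1 + r_nom) / (1 + inflation)
Substituting: (1 + r_real) = 1.1283 / 1.0433
(1 + r_real) = 1.081472
r_real = 1.081472 - 1 = 0.081472

0.081472


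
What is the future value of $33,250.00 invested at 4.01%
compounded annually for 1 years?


Formula: FV = P * (1 + r)^n
Substituting: FV = $33,250.00 * (1 + 0.0401)^1
Growth factor: (1.0401)^1 = 1.0401
FV = $33,250.00 * 1.0401 = $34,583.33

$34,583.33


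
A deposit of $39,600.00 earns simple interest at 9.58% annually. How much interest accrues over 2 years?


Formula: I = P * r * t
Substituting: I = $39,600.00 * 0.0958 * 2
Step: I = $39,600.00 * 0.1916
I = $7,587.36

$7,587.36


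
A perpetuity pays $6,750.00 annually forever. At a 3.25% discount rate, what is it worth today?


Formula: PV = C / r
Substituting: PV = $6,750.00 / 0.0325
PV = $207,692.31

$207,692.31


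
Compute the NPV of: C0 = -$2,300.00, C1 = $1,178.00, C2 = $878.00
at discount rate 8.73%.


Formula: NPV = C0 + C1/(1+r) + C2/(1+r)^2
Discount C1: $1,178.00 / (1 + 0.0873) = $1,083.42
Discount C2: $878.00 / (1 + 0.0873)^2 = $742.67
NPV = -$2,300.00 + $1,083.42 + $742.67 = -$473.91

-$473.91


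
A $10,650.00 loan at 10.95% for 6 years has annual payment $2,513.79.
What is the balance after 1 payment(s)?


Formula: Balance = PV*(1+r)^k - PMT*((1+r)^k - 1)/r
Growth: (1 + 0.1095)^1 = 1.1095
Accumulated factor: ((1+r)^k - 1)/r = 1.0
Balance = $10,650.00 * 1.1095 - $2,513.79 * 1.0
Balance = $9,302.39

$9,302.39


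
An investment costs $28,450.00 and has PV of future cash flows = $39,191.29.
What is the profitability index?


Formula: PI = PV(cash flows) / initial investment
Substituting: PI = $39,191.29 / $28,450.00
PI = 1.3775

1.3775


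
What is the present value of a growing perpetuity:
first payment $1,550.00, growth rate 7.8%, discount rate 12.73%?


Formula: PV = C / (r - g)
Spread: r - g = 0.1273 - 0.078 = 0.0493
Substituting: PV = $1,550.00 / 0.0493
PV = $31,440.16

$31,440.16


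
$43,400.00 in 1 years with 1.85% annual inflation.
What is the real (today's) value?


Formula: Real value = nominal / (1 + inflation)^years
Price level: (1 + 0.0185)^1 = 1.0185
Real value = $43,400.00 / 1.0185 = $42,611.68

$42,611.68


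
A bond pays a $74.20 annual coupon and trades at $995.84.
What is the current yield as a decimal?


Formula: Current yield = annual coupon / price
Substituting: CY = $74.20 / $995.84
CY = 0.07451

0.07451


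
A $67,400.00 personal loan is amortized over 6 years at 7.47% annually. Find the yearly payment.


Formula: PMT = PV * r / (1 - (1+r)^(-n))
Denominator: 1 - (1 + 0.0747)^(-6) = 0.350952
Numerator: $67,400.00 * 0.0747 = 5034.78
PMT = 5034.78 / 0.350952 = $14,346.05

$14,346.05


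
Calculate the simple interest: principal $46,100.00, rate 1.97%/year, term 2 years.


Formula: I = P * r * t
Substituting: I = $46,100.00 * 0.0197 * 2
Step: I = $46,100.00 * 0.0394
I = $1,816.34

$1,816.34


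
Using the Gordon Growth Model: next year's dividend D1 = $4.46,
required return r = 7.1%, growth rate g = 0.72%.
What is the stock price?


Formula: P = D1 / (r - g)
Spread: r - g = 0.071 - 0.0072 = 0.0638
Substituting: P = $4.46 / 0.0638
P = $69.91

$69.91


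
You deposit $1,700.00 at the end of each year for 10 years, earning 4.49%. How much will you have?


Formula: FV = PMT * ((1+r)^n - 1) / r
Growth factor: (1 + 0.0449)^10 = 1.551484
Numerator: 1.551484 - 1 = 0.551484
FV = $1,700.00 * 0.551484 / 0.0449 = $20,880.24

$20,880.24


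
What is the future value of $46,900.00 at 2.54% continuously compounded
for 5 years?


Formula: FV = P * e^(r*t)
Exponent: r*t = 0.0254 * 5 = 0.127
e^(0.127) = 1.135417
FV = $46,900.00 * 1.135417 = $53,251.06

$53,251.06


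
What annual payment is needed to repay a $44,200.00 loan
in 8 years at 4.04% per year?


Formula: PMT = PV * r / (1 - (1+r)^(-n))
Denominator: 1 - (1 + 0.0404)^(-8) = 0.271554
Numerator: $44,200.00 * 0.0404 = 1785.68
PMT = 1785.68 / 0.271554 = $6,575.78

$6,575.78


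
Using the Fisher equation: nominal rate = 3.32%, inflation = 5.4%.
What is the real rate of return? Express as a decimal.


Formula: (1 + r_real) = (1 + r_nom) / (1 + inflation)
Substituting: (1 + r_real) = 1.0332 / 1.054
(1 + r_real) = 0.980266
r_real = 0.980266 - 1 = -0.019734

-0.019734


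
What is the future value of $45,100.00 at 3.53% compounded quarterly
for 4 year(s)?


Formula: FV = P * (1 + r/m)^(m*t)
Period rate: r/m = 0.0353 / 4 = 0.008825
Total periods: m*t = 4 * 4 = 16
Growth factor: (1 + 0.008825)^16 = 1.150942
FV = $45,100.00 * 1.150942 = $51,907.48

$51,907.48


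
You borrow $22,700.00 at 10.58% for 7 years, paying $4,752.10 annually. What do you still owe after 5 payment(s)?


Formula: Balance = PV*(1+r)^k - PMT*((1+r)^k - 1)/r
Growth: (1 + 0.1058)^5 = 1.653419
Accumulated factor: ((1+r)^k - 1)/r = 6.175983
Balance = $22,700.00 * 1.653419 - $4,752.10 * 6.175983
Balance = $8,183.72

$8,183.72


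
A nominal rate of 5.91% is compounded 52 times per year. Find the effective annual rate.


Formula: EAR = (1 + r/m)^m - 1
Period rate: r/m = 0.0591 / 52 = 0.001137
Compounding: (1 + 0.001137)^52 = 1.060846
EAR = 1.060846 - 1 = 0.060846

0.060846


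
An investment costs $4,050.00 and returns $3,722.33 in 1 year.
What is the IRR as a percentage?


Formula: IRR = C1/C0 - 1
Substituting: IRR = $3,722.33 / $4,050.00 - 1
Ratio: 0.919094 - 1 = -0.080906
IRR = -8.0906%

-8.0906%


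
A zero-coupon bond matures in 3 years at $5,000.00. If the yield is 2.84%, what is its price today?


Formula: Price = FV / (1 + r)^n
Substituting: Price = $5,000.00 / (1 + 0.0284)^3
Discount factor: (1.0284)^3 = 1.087643
Price = $5,000.00 / 1.087643 = $4,597.10

$4,597.10


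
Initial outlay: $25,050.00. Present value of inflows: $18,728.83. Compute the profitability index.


Formula: PI = PV(cash flows) / initial investment
Substituting: PI = $18,728.83 / $25,050.00
PI = 0.7477

0.7477


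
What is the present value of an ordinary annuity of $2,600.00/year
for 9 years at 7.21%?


Formula: PV = PMT * (1 - (1+r)^(-n)) / r
Discount factor: (1 + 0.0721)^(-9) = 0.53442
Bracket: 1 - 0.53442 = 0.46558
PV = $2,600.00 * 0.46558 / 0.0721 = $16,789.31

$16,789.31


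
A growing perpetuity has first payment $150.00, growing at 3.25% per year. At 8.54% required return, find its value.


Formula: PV = C / (r - g)
Spread: r - g = 0.0854 - 0.0325 = 0.0529
Substituting: PV = $150.00 / 0.0529
PV = $2,835.54

$2,835.54


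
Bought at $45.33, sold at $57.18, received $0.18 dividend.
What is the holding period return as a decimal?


Formula: HPR = (P1 - P0 + D) / P0
Gain: $57.18 - $45.33 + $0.18 = $12.03
HPR = $12.03 / $45.33 = 0.2654

0.2654


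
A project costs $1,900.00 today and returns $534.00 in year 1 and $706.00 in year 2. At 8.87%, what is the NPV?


Formula: NPV = C0 + C1/(1+r) + C2/(1+r)^2
Discount C1: $534.00 / (1 + 0.0887) = $490.49
Discount C2: $706.00 / (1 + 0.0887)^2 = $595.65
NPV = -$1,900.00 + $490.49 + $595.65 = -$813.86

-$813.86


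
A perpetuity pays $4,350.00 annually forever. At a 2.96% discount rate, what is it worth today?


Formula: PV = C / r
Substituting: PV = $4,350.00 / 0.0296
PV = $146,959.46

$146,959.46


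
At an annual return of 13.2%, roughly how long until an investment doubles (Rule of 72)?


Formula: Years ≈ 72 / r
Substituting: Years ≈ 72 / 13.2
Years ≈ 5.5

5.5 years


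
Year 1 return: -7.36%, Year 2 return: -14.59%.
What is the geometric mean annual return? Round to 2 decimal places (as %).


Formula: Geometric mean = ((1+r1)*(1+r2))^(1/2) - 1
Product: (1 + -0.0736) * (1 + -0.1459) = 0.9264 * 0.8541 = 0.791238
Square root: 0.791238^0.5 = 0.889516
Geometric mean = 0.889516 - 1 = -0.110484
As percentage: -11.05%

-11.05%


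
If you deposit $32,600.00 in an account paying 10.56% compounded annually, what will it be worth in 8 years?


Formula: FV = P * (1 + r)^n
Substituting: FV = $32,600.00 * (1 + 0.1056)^8
Growth factor: (1.1056)^8 = 2.232463
FV = $32,600.00 * 2.232463 = $72,778.29

$72,778.29


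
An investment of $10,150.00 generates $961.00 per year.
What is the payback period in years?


Formula: Payback = investment / annual cash flow
Substituting: Payback = $10,150.00 / $961.00
Payback = 10.5619 years

10.5619 years


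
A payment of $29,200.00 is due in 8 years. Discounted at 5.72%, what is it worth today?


Formula: PV = FV / (1 + r)^n
Substituting: PV = $29,200.00 / (1 + 0.0572)^8
Discount factor: (1.0572)^8 = 1.560477
PV = $29,200.00 / 1.560477 = $18,712.23

$18,712.23


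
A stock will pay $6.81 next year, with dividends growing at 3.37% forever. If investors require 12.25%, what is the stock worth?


Formula: P = D1 / (r - g)
Spread: r - g = 0.1225 - 0.0337 = 0.0888
Substituting: P = $6.81 / 0.0888
P = $76.69

$76.69


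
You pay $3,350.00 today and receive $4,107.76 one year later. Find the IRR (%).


Formula: IRR = C1/C0 - 1
Substituting: IRR = $4,107.76 / $3,350.00 - 1
Ratio: 1.226197 - 1 = 0.226197
IRR = 22.6197%

22.6197%


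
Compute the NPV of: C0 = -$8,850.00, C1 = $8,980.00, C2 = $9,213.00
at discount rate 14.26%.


Formula: NPV = C0 + C1/(1+r) + C2/(1+r)^2
Discount C1: $8,980.00 / (1 + 0.1426) = $7,859.27
Discount C2: $9,213.00 / (1 + 0.1426)^2 = $7,056.88
NPV = -$8,850.00 + $7,859.27 + $7,056.88 = $6,066.15

$6,066.15


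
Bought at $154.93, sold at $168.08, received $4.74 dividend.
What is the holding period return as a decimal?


Formula: HPR = (P1 - P0 + D) / P0
Gain: $168.08 - $154.93 + $4.74 = $17.89
HPR = $17.89 / $154.93 = 0.1155

0.1155


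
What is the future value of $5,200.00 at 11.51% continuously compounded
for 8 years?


Formula: FV = P * e^(r*t)
Exponent: r*t = 0.1151 * 8 = 0.9208
e^(0.9208) = 2.511299
FV = $5,200.00 * 2.511299 = $13,058.75

$13,058.75


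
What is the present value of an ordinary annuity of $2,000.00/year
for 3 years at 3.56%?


Formula: PV = PMT * (1 - (1+r)^(-n)) / r
Discount factor: (1 + 0.0356)^(-3) = 0.900376
Bracket: 1 - 0.900376 = 0.099624
PV = $2,000.00 * 0.099624 / 0.0356 = $5,596.86

$5,596.86


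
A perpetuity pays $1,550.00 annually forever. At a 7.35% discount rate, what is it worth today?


Formula: PV = C / r
Substituting: PV = $1,550.00 / 0.0735
PV = $21,088.44

$21,088.44


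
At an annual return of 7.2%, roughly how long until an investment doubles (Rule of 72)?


Formula: Years ≈ 72 / r
Substituting: Years ≈ 72 / 7.2
Years ≈ 10.0

10.0 years


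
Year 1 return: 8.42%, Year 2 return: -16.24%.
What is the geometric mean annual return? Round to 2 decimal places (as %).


Formula: Geometric mean = ((1+r1)*(1+r2))^(1/2) - 1
Product: (1 + 0.0842) * (1 + -0.1624) = 1.0842 * 0.8376 = 0.908126
Square root: 0.908126^0.5 = 0.952956
Geometric mean = 0.952956 - 1 = -0.047044
As percentage: -4.70%

-4.70%
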